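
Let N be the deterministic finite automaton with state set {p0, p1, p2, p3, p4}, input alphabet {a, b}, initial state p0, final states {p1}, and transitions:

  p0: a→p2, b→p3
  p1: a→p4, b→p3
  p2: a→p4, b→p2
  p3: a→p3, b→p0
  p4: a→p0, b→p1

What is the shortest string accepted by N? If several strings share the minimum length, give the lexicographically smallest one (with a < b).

aab

A breadth-first search from p0 reaches an accepting state first via the path p0 → p2 → p4 → p1 on input aab.
No string of length < 3 is accepted (BFS exhausts all shorter strings without reaching an accepting state), and aab is the lexicographically least accepting string of length 3.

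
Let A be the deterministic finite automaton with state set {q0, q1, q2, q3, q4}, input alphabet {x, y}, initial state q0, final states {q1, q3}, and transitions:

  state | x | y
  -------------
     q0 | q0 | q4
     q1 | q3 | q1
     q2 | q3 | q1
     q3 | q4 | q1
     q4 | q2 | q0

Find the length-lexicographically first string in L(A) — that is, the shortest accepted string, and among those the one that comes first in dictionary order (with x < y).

A breadth-first search from q0 reaches an accepting state first via the path q0 → q4 → q2 → q3 on input yxx.
No string of length < 3 is accepted (BFS exhausts all shorter strings without reaching an accepting state), and yxx is the lexicographically least accepting string of length 3.

yxx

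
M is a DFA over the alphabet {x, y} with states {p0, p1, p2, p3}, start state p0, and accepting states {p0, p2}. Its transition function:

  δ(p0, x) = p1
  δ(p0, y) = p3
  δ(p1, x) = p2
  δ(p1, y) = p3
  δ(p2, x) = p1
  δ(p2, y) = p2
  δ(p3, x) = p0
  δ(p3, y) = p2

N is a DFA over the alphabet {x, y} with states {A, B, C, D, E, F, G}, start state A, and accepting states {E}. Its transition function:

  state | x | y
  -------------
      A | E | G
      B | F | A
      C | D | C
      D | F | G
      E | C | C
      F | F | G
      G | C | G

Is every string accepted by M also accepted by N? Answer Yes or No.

No

The empty string ε is in L(M) but not in L(N).
So L(M) ⊄ L(N).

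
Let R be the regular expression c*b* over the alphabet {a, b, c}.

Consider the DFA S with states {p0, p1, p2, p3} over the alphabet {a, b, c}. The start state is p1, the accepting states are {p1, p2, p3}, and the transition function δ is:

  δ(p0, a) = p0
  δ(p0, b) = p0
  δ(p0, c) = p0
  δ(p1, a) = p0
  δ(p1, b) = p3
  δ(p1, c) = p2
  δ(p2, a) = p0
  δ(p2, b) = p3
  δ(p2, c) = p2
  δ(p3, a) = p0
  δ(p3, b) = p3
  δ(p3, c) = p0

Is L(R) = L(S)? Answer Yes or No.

Converting the expression R to a DFA (subset construction, then merging equivalent states) gives the minimal DFA with states {r0, r1, r2}, start state r0, accepting states {r0, r2} and transitions r0: a→r1, b→r2, c→r0; r1: a→r1, b→r1, c→r1; r2: a→r1, b→r2, c→r1.
Exploring the product automaton R × S from the start pair (r0, p1), following both machines on each input symbol, reaches 4 state pairs: (r0, p1), (r1, p0), (r2, p3), (r0, p2).
R accepts in {r0, r2} and S accepts in {p1, p2, p3}. In every reachable pair the two components are either both accepting — (r0, p1), (r2, p3), (r0, p2) — or both non-accepting, so no string is accepted by exactly one of the machines: L(R) \ L(S) and L(S) \ L(R) are both empty.
Hence every string is accepted by R iff it is accepted by S, and the two languages coincide.

Yes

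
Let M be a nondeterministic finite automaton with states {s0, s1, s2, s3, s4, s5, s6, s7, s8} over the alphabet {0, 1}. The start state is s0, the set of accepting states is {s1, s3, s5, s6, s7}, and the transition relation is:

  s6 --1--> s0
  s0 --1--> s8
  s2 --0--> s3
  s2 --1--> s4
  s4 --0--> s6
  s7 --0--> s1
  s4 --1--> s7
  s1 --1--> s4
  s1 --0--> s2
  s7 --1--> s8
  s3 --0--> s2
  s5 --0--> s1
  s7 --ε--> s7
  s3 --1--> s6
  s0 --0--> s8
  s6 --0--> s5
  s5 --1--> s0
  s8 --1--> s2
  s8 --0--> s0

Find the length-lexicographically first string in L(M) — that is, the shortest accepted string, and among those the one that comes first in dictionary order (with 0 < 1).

010

A breadth-first search from s0 reaches an accepting state first via the path s0 → s8 → s2 → s3 on input 010.
No string of length < 3 is accepted (BFS exhausts all shorter strings without reaching an accepting state), and 010 is the lexicographically least accepting string of length 3.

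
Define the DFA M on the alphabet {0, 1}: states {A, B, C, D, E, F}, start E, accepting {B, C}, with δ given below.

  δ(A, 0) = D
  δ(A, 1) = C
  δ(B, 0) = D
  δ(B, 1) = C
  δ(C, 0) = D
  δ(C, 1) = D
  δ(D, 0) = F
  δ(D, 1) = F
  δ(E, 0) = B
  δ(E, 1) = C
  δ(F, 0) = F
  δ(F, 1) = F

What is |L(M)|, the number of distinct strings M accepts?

3

The useful subgraph on states {B, C, E} is acyclic, so L(M) is finite; the longest accepting path visits 3 useful states, giving maximum string length 2.
Counting accepting paths from E by length: 2 of length 1, 1 of length 2. Total 3.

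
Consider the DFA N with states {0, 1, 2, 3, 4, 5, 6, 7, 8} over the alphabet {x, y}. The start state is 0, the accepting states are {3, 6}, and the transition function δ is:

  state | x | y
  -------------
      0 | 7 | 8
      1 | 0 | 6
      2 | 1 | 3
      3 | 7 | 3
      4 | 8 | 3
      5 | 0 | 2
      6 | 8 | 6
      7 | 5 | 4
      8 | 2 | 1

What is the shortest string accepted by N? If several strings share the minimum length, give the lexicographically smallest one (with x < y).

A breadth-first search from 0 reaches an accepting state first via the path 0 → 7 → 4 → 3 on input xyy.
No string of length < 3 is accepted (BFS exhausts all shorter strings without reaching an accepting state), and xyy is the lexicographically least accepting string of length 3.

xyy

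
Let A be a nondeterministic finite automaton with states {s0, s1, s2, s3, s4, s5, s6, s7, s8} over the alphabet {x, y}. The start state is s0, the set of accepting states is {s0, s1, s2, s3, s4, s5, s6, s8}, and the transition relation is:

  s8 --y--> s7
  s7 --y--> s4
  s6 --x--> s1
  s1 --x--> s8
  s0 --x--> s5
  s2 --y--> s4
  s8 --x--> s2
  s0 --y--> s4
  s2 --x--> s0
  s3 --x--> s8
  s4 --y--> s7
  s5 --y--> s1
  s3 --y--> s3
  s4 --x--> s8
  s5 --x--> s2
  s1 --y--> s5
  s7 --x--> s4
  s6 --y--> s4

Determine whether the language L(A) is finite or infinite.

State s0 is reachable from the start and can reach an accepting state, and it lies on the cycle s0 → s4 → s8 → s2 → s0.
Traversing that cycle any number of times yields accepted strings of unbounded length, so the language is infinite.

infinite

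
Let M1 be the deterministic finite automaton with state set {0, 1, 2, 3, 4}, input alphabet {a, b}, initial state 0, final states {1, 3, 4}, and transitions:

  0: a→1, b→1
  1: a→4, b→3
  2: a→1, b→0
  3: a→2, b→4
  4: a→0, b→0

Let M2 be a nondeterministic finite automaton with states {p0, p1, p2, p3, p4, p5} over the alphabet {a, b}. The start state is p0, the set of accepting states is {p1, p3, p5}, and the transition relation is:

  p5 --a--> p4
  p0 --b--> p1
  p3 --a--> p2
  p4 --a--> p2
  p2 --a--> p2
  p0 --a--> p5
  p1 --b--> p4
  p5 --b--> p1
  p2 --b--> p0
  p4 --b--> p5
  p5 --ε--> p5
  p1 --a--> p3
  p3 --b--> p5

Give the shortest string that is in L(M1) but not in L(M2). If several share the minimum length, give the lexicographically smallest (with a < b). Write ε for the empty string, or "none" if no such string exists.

The string aa is accepted by M1 but not by M2.
No shorter string lies in the difference, and aa is the lexicographically first length-2 string in L(M1) \ L(M2).

aa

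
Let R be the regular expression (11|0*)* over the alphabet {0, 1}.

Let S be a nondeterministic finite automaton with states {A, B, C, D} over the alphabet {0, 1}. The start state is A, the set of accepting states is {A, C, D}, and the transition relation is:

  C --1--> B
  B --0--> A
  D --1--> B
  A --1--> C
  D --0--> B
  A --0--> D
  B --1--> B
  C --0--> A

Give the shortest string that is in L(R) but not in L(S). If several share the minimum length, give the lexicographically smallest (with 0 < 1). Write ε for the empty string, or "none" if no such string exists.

The string 00 is accepted by R but not by S.
No shorter string lies in the difference, and 00 is the lexicographically first length-2 string in L(R) \ L(S).

00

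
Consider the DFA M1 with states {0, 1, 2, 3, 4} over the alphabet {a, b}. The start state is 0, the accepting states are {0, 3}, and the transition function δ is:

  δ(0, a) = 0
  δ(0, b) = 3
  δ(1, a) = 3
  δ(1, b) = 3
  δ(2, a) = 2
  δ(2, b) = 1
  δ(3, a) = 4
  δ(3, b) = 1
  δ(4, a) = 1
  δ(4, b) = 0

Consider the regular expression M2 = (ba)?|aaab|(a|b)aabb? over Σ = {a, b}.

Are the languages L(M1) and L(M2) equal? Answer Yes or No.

No

The string a is accepted by M1 but rejected by M2.
So L(M1) ≠ L(M2).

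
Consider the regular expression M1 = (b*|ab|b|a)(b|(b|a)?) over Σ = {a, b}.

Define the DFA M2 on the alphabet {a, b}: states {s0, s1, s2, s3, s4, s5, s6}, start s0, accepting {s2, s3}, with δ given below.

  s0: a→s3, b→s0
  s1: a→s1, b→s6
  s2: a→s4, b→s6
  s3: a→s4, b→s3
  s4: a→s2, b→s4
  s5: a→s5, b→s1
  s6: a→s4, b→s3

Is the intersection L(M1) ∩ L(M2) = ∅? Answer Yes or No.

No

The string a is accepted by both M1 and M2.
Hence L(M1) ∩ L(M2) ≠ ∅.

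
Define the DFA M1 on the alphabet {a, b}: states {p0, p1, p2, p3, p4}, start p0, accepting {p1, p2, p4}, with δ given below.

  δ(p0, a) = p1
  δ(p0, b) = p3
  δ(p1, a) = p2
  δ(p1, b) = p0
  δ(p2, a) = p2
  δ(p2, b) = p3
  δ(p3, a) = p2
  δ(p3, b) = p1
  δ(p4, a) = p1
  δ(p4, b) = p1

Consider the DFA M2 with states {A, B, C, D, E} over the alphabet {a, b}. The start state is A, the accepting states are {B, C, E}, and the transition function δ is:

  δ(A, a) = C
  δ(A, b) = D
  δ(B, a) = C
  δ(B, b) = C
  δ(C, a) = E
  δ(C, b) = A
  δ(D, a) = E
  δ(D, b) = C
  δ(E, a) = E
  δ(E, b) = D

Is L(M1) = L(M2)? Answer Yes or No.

Exploring the product automaton M1 × M2 from the start pair (p0, A), following both machines on each input symbol, reaches 4 state pairs: (p0, A), (p1, C), (p3, D), (p2, E).
M1 accepts in {p1, p2, p4} and M2 accepts in {B, C, E}. In every reachable pair the two components are either both accepting — (p1, C), (p2, E) — or both non-accepting, so no string is accepted by exactly one of the machines: L(M1) \ L(M2) and L(M2) \ L(M1) are both empty.
Hence every string is accepted by M1 iff it is accepted by M2, and the two languages coincide.

Yes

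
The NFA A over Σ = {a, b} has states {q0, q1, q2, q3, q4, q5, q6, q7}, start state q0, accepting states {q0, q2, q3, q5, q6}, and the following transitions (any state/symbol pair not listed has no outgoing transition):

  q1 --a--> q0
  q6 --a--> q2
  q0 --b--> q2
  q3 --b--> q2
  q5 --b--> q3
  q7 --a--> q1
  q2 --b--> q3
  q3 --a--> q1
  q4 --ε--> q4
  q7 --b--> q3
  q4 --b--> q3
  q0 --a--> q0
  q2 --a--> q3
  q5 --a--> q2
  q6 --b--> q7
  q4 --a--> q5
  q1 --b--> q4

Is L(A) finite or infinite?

infinite

State q0 is reachable from the start and can reach an accepting state, and it lies on the cycle q0 → q0.
Traversing that cycle any number of times yields accepted strings of unbounded length, so the language is infinite.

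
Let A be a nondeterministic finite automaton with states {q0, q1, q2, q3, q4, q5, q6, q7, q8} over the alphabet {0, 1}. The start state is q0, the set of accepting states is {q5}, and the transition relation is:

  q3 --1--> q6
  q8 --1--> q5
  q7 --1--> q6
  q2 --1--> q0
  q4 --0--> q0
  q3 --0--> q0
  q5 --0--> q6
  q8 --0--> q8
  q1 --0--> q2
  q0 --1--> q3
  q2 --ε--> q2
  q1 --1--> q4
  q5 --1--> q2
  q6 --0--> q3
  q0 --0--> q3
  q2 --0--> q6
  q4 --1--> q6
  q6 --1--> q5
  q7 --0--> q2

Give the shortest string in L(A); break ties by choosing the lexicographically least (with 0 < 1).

011

A breadth-first search from q0 reaches an accepting state first via the path q0 → q3 → q6 → q5 on input 011.
No string of length < 3 is accepted (BFS exhausts all shorter strings without reaching an accepting state), and 011 is the lexicographically least accepting string of length 3.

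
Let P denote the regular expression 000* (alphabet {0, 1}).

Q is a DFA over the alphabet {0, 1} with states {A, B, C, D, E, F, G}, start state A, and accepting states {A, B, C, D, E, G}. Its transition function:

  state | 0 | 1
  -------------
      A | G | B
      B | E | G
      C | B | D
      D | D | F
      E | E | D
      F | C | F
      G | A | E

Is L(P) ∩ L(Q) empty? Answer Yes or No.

No

The string 00 is accepted by both P and Q.
Hence L(P) ∩ L(Q) ≠ ∅.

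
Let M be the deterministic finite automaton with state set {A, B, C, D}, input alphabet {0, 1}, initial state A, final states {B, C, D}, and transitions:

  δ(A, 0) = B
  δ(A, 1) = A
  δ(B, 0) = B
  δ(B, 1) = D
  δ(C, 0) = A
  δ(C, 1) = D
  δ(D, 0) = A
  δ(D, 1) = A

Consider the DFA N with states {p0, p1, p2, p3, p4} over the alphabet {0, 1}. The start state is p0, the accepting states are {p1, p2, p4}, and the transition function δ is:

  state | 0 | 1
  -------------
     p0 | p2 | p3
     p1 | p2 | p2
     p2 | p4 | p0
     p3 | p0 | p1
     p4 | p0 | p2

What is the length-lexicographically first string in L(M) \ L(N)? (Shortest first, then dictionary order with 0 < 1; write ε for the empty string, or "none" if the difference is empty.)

The string 01 is accepted by M but not by N.
No shorter string lies in the difference, and 01 is the lexicographically first length-2 string in L(M) \ L(N).

01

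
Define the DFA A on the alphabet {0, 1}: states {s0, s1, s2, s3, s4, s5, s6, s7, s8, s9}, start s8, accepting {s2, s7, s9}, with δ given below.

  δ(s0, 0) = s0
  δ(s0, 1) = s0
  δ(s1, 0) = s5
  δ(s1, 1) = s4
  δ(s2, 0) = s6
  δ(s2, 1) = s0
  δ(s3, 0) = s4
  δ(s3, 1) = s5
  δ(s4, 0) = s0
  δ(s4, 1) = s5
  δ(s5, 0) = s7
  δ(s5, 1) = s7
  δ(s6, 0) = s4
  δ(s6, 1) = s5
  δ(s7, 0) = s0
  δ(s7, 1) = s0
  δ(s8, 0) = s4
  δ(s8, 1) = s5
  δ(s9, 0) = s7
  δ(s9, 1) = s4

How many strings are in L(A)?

4

The useful subgraph on states {s4, s5, s7, s8} is acyclic, so L(A) is finite; the longest accepting path visits 4 useful states, giving maximum string length 3.
Counting accepting paths from s8 by length: 2 of length 2, 2 of length 3. Total 4.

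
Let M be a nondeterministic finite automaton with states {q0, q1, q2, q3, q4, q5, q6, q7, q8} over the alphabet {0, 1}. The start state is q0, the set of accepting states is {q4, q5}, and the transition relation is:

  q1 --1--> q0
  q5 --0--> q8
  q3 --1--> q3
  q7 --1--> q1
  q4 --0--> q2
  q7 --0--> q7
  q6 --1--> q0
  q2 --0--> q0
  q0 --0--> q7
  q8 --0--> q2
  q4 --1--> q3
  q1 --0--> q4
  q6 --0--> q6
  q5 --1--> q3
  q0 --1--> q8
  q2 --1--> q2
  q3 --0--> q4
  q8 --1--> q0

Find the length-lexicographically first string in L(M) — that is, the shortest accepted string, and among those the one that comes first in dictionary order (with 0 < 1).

A breadth-first search from q0 reaches an accepting state first via the path q0 → q7 → q1 → q4 on input 010.
No string of length < 3 is accepted (BFS exhausts all shorter strings without reaching an accepting state), and 010 is the lexicographically least accepting string of length 3.

010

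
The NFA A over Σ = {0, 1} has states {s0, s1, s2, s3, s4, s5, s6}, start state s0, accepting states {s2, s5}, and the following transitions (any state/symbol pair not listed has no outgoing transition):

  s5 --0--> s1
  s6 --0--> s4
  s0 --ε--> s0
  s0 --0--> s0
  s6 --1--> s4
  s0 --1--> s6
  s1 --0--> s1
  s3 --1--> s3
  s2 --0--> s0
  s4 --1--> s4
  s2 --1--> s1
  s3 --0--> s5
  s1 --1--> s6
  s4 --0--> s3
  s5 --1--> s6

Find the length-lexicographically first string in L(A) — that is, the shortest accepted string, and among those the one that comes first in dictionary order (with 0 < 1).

1000

A breadth-first search from s0 reaches an accepting state first via the path s0 → s6 → s4 → s3 → s5 on input 1000.
No string of length < 4 is accepted (BFS exhausts all shorter strings without reaching an accepting state), and 1000 is the lexicographically least accepting string of length 4.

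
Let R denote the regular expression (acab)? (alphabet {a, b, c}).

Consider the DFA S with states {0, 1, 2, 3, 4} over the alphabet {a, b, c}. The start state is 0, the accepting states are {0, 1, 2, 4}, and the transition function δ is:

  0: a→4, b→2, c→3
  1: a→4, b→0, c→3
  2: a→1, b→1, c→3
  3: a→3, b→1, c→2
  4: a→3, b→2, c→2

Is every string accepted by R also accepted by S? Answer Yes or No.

Yes

Converting the expression R to a DFA (subset construction, then merging equivalent states) gives the minimal DFA with states {r0, r1, r2, r3, r4, r5}, start state r0, accepting states {r0, r5} and transitions r0: a→r1, b→r2, c→r2; r1: a→r2, b→r2, c→r3; r2: a→r2, b→r2, c→r2; r3: a→r4, b→r2, c→r2; r4: a→r2, b→r5, c→r2; r5: a→r2, b→r2, c→r2.
Exploring the product automaton R × S from the start pair (r0, 0), following both machines on each input symbol, reaches 10 state pairs: (r0, 0), (r1, 4), (r2, 2), (r2, 3), (r3, 2), (r2, 1), (r4, 1), (r2, 4), (r2, 0), (r5, 0).
R accepts in {r0, r5} and S accepts in {0, 1, 2, 4}. The reachable pairs whose R-component is accepting are (r0, 0), (r5, 0); in each of them the S-component is accepting too, so the product for L(R) \ L(S) (R-component accepting, S-component rejecting) has no reachable accepting pair and the difference is empty.
Hence every string in L(R) is also in L(S).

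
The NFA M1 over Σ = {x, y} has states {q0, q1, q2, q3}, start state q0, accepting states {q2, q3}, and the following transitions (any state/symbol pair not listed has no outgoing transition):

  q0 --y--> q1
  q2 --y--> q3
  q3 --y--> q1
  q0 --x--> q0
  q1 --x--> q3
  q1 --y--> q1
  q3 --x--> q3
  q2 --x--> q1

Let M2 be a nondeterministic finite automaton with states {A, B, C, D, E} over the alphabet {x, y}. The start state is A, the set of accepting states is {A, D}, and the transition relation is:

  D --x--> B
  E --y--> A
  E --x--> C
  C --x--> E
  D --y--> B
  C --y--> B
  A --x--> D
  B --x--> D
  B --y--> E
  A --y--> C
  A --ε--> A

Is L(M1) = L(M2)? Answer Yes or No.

No

The string yx is accepted by M1 but rejected by M2.
So L(M1) ≠ L(M2).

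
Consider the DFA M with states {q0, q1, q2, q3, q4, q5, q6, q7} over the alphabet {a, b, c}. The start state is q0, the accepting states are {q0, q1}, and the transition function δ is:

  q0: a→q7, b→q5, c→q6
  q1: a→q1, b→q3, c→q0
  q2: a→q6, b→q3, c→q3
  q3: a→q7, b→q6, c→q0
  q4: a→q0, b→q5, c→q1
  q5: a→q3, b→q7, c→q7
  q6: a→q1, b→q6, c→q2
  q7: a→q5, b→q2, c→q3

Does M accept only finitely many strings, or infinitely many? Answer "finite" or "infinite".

infinite

State q0 is reachable from the start and can reach an accepting state, and it lies on the cycle q0 → q5 → q3 → q0.
Traversing that cycle any number of times yields accepted strings of unbounded length, so the language is infinite.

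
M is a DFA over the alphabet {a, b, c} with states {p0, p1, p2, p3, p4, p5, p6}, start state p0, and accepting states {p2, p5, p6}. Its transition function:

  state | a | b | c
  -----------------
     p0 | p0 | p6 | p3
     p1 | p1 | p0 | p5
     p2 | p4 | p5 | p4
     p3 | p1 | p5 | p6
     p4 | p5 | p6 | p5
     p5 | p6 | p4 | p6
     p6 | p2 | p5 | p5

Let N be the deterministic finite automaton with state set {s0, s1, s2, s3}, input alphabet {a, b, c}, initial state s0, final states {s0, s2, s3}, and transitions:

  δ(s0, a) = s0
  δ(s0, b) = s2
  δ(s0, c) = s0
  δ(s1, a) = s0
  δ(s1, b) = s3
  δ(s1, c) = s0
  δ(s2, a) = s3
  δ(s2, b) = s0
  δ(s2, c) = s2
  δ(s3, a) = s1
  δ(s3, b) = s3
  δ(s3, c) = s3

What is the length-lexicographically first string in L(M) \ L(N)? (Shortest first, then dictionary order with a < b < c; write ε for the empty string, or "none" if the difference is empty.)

baba

The string baba is accepted by M but not by N.
No shorter string lies in the difference, and baba is the lexicographically first length-4 string in L(M) \ L(N).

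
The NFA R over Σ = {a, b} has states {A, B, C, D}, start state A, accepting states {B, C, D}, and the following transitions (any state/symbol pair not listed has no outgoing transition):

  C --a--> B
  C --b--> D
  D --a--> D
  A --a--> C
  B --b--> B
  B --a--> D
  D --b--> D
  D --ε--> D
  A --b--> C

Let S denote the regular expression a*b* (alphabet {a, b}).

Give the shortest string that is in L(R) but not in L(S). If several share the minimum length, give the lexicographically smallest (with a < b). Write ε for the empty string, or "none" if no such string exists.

ba

The string ba is accepted by R but not by S.
No shorter string lies in the difference, and ba is the lexicographically first length-2 string in L(R) \ L(S).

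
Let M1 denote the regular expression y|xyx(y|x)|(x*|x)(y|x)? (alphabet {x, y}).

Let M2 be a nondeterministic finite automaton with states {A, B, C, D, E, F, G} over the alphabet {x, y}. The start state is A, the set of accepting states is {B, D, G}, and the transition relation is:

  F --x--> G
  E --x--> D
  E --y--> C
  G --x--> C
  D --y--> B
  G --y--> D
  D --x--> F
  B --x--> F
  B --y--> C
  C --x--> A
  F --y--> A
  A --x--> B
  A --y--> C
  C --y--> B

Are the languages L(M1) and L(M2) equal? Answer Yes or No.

The empty string ε is accepted by M1 but rejected by M2.
So L(M1) ≠ L(M2).

No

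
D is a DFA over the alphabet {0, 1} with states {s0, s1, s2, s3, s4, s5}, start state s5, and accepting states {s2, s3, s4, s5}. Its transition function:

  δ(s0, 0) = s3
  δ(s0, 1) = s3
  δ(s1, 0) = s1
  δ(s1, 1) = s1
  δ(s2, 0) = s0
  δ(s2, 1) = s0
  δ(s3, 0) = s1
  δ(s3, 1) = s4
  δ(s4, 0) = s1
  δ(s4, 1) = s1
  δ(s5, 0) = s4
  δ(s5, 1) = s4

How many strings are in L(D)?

3

The useful subgraph on states {s4, s5} is acyclic, so L(D) is finite; the longest accepting path visits 2 useful states, giving maximum string length 1.
Counting accepting paths from s5 by length: 1 of length 0, 2 of length 1. Total 3.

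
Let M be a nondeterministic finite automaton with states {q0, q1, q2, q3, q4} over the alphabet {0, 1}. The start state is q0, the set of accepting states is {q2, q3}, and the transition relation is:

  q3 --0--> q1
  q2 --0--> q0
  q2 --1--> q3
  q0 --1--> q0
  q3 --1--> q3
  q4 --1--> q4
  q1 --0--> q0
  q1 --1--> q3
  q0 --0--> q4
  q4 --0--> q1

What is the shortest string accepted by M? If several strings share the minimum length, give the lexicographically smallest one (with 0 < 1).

001

A breadth-first search from q0 reaches an accepting state first via the path q0 → q4 → q1 → q3 on input 001.
No string of length < 3 is accepted (BFS exhausts all shorter strings without reaching an accepting state), and 001 is the lexicographically least accepting string of length 3.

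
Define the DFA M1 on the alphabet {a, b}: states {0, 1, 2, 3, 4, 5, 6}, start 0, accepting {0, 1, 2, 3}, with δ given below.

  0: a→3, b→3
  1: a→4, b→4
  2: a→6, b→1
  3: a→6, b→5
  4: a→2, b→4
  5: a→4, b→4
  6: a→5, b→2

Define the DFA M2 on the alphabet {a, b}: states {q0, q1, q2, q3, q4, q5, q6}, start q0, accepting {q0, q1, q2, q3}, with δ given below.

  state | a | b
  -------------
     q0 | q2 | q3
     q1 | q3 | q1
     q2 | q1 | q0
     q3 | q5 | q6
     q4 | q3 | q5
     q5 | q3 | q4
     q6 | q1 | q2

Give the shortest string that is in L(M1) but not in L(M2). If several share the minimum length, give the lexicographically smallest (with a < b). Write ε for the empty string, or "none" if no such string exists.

bab

The string bab is accepted by M1 but not by M2.
No shorter string lies in the difference, and bab is the lexicographically first length-3 string in L(M1) \ L(M2).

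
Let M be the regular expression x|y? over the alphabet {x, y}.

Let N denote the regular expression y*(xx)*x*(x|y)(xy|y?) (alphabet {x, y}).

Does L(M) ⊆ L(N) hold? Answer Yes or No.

The empty string ε is in L(M) but not in L(N).
So L(M) ⊄ L(N).

No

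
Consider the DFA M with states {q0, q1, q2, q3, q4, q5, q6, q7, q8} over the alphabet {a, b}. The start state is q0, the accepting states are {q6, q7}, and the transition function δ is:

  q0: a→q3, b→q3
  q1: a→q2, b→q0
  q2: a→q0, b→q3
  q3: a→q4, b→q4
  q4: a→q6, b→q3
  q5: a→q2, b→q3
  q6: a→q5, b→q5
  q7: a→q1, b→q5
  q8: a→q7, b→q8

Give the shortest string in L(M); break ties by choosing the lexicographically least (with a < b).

aaa

A breadth-first search from q0 reaches an accepting state first via the path q0 → q3 → q4 → q6 on input aaa.
No string of length < 3 is accepted (BFS exhausts all shorter strings without reaching an accepting state), and aaa is the lexicographically least accepting string of length 3.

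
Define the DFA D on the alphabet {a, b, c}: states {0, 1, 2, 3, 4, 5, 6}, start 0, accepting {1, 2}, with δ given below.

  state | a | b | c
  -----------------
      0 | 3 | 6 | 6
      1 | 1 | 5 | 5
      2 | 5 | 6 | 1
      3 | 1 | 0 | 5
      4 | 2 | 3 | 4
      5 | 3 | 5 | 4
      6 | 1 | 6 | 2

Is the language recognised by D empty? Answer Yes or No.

No

The string aa is accepted: the run 0 → 3 → 1 ends in the accepting state 1.
Since at least one string is accepted, L(D) is not empty.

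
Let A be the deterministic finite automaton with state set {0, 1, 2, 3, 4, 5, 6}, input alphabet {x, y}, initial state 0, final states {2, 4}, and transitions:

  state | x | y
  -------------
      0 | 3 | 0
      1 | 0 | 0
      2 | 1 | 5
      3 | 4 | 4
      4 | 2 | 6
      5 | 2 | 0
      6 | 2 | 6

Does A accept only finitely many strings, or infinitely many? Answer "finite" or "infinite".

State 0 is reachable from the start and can reach an accepting state, and it lies on the cycle 0 → 0.
Traversing that cycle any number of times yields accepted strings of unbounded length, so the language is infinite.

infinite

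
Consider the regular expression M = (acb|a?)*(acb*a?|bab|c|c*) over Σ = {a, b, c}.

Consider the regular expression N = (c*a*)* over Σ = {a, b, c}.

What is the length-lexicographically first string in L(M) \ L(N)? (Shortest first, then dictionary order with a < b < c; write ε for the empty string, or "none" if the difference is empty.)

The string acb is accepted by M but not by N.
No shorter string lies in the difference, and acb is the lexicographically first length-3 string in L(M) \ L(N).

acb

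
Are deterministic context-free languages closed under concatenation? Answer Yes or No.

No

Take L₁ = {ε, c} (finite, hence regular and DCFL) and L₂ = {c aⁿbⁿ : n≥0} ∪ {cc aⁿb²ⁿ : n≥0} (a DCFL: the number of leading c's tells the DPDA whether to pop one stack symbol per b or per two b's). Then L₁L₂ ∩ cca⁺b* = {cc aⁿbⁿ : n≥1} ∪ {cc aⁿb²ⁿ : n≥1}. If L₁L₂ were a DCFL, so would be this intersection with a regular set, and a DPDA for it started from its configuration after reading cc would accept {aⁿbⁿ : n≥1} ∪ {aⁿb²ⁿ : n≥1}, which no deterministic PDA accepts (a DPDA for it would have a single run on aⁿb²ⁿ, accepting after the prefix aⁿbⁿ and accepting again after n more b's; an ordinary PDA that simulates it on a's and b's and, at any moment when it is accepting, may switch to reading only a fresh letter d while feeding each d to the simulation as a b, would accept aⁱbʲdᵏ (k≥1) exactly when both aⁱbʲ and aⁱbʲ⁺ᵏ are in the language, i.e. its language intersected with the regular set a*b*d⁺ would be exactly {aⁿbⁿdⁿ : n≥1} — impossible, since context-free languages are closed under intersection with regular sets and {aⁿbⁿdⁿ} is not context-free). Hence L₁L₂ is not a DCFL.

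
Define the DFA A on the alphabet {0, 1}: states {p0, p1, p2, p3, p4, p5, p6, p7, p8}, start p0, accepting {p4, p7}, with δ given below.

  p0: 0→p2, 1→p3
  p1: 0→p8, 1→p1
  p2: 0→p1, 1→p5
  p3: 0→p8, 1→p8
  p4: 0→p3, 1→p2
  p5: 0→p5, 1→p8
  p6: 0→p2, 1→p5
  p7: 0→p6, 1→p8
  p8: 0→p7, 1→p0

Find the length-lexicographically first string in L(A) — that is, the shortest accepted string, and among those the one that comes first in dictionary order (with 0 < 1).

A breadth-first search from p0 reaches an accepting state first via the path p0 → p3 → p8 → p7 on input 100.
No string of length < 3 is accepted (BFS exhausts all shorter strings without reaching an accepting state), and 100 is the lexicographically least accepting string of length 3.

100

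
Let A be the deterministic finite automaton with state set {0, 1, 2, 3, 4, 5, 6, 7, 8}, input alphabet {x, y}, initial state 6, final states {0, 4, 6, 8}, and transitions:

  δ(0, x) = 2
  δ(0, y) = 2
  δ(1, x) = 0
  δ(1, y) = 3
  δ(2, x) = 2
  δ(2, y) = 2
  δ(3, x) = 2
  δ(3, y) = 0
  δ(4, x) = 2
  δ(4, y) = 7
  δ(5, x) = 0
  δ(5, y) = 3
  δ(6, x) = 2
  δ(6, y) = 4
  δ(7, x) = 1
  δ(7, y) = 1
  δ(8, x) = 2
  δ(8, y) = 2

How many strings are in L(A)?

The useful subgraph on states {0, 1, 3, 4, 6, 7} is acyclic, so L(A) is finite; the longest accepting path visits 6 useful states, giving maximum string length 5.
Counting accepting paths from 6 by length: 1 of length 0, 1 of length 1, 2 of length 4, 2 of length 5. Total 6.

6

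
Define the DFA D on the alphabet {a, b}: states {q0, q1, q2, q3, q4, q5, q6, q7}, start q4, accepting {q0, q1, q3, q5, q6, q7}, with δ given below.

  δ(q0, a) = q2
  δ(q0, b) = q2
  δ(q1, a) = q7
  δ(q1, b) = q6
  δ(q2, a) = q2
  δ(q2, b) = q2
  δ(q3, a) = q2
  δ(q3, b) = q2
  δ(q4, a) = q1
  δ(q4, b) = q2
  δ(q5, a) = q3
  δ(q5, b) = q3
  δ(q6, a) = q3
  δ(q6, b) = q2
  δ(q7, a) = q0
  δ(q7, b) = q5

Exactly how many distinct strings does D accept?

The useful subgraph on states {q0, q1, q3, q4, q5, q6, q7} is acyclic, so L(D) is finite; the longest accepting path visits 5 useful states, giving maximum string length 4.
Counting accepting paths from q4 by length: 1 of length 1, 2 of length 2, 3 of length 3, 2 of length 4. Total 8.

8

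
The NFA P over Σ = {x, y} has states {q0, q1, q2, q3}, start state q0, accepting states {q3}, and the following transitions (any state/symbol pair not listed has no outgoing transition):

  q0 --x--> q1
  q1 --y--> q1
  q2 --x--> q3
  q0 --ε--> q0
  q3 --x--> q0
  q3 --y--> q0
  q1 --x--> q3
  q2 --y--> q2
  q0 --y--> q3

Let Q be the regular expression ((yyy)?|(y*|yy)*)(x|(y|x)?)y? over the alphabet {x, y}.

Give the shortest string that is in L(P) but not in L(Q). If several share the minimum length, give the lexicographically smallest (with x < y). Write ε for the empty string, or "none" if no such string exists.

xx

The string xx is accepted by P but not by Q.
No shorter string lies in the difference, and xx is the lexicographically first length-2 string in L(P) \ L(Q).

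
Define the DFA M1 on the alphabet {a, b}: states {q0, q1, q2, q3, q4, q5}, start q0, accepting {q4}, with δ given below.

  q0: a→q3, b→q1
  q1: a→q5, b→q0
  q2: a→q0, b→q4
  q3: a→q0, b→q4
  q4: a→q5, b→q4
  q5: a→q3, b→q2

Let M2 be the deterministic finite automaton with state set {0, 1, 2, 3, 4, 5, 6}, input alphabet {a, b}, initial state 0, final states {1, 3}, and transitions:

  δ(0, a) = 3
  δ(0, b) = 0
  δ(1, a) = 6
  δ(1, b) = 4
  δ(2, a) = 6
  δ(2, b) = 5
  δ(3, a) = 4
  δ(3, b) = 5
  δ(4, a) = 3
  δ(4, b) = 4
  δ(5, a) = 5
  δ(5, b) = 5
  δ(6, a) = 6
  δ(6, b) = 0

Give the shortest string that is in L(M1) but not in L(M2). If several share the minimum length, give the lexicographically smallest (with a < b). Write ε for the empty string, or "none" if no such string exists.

ab

The string ab is accepted by M1 but not by M2.
No shorter string lies in the difference, and ab is the lexicographically first length-2 string in L(M1) \ L(M2).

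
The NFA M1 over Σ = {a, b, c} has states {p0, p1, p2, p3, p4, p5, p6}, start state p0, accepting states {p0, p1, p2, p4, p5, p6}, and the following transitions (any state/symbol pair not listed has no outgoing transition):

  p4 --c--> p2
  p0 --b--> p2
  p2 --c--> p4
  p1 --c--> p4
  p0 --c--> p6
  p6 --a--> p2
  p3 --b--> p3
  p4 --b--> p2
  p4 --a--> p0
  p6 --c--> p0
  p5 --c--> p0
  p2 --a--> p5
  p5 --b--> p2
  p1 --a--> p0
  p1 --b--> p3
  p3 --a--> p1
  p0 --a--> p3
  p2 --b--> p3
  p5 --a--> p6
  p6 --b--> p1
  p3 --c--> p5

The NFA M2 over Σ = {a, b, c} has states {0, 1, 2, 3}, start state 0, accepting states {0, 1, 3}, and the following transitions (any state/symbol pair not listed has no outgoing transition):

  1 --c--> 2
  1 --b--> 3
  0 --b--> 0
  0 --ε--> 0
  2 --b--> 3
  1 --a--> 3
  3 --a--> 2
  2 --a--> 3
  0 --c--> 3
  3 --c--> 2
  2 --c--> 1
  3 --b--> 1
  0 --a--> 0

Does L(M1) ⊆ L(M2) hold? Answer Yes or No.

The string ca is in L(M1) but not in L(M2).
So L(M1) ⊄ L(M2).

No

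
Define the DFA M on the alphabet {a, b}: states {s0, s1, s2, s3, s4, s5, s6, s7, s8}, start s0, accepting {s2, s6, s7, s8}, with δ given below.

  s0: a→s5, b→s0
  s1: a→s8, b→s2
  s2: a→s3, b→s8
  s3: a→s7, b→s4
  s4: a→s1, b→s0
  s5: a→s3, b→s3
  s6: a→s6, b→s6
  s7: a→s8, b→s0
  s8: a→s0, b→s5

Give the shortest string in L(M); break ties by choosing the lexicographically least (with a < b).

A breadth-first search from s0 reaches an accepting state first via the path s0 → s5 → s3 → s7 on input aaa.
No string of length < 3 is accepted (BFS exhausts all shorter strings without reaching an accepting state), and aaa is the lexicographically least accepting string of length 3.

aaa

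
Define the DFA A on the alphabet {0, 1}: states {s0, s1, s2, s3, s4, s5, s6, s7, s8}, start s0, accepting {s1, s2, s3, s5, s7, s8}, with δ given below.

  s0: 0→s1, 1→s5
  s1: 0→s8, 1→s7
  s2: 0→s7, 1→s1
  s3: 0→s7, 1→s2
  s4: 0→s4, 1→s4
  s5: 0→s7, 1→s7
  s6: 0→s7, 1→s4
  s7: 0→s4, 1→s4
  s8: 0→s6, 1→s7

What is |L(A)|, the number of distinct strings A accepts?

8

The useful subgraph on states {s0, s1, s5, s6, s7, s8} is acyclic, so L(A) is finite; the longest accepting path visits 5 useful states, giving maximum string length 4.
Counting accepting paths from s0 by length: 2 of length 1, 4 of length 2, 1 of length 3, 1 of length 4. Total 8.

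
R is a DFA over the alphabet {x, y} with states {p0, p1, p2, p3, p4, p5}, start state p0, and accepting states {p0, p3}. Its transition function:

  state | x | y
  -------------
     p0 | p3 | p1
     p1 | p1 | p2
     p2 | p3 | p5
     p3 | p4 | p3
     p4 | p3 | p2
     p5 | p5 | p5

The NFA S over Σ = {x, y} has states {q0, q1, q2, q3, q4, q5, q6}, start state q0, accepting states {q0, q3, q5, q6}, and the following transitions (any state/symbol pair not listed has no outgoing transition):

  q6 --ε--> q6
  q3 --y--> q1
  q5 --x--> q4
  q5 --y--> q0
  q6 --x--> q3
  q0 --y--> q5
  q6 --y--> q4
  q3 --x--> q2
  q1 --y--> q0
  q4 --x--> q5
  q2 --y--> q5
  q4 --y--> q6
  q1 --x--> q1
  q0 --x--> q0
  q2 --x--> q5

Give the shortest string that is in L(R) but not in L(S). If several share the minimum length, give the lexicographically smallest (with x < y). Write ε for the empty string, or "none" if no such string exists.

xxyx

The string xxyx is accepted by R but not by S.
No shorter string lies in the difference, and xxyx is the lexicographically first length-4 string in L(R) \ L(S).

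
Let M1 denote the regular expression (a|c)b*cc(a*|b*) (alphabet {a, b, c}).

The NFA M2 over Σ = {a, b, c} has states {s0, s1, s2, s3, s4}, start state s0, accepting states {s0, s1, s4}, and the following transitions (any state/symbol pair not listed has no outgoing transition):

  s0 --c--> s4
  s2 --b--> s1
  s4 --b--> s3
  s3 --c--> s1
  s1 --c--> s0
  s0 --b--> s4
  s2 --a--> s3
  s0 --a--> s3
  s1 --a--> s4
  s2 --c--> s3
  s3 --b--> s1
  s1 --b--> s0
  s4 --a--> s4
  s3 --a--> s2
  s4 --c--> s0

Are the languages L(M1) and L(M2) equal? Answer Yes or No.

No

The string acca is accepted by M1 but rejected by M2.
So L(M1) ≠ L(M2).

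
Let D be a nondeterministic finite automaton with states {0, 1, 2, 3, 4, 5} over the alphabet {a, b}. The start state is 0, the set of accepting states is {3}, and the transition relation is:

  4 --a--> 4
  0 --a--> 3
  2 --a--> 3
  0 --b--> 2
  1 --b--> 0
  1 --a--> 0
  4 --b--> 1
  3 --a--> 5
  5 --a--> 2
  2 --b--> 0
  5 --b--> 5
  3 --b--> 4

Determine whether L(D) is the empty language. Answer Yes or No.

No

The string a is accepted: the run 0 → 3 ends in the accepting state 3.
Since at least one string is accepted, L(D) is not empty.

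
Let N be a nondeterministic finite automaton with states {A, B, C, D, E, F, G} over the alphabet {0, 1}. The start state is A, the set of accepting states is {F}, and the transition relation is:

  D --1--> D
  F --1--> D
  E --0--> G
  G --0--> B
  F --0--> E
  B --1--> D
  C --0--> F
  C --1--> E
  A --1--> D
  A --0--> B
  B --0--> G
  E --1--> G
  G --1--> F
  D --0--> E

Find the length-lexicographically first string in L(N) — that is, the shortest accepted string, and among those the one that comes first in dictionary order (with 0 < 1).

A breadth-first search from A reaches an accepting state first via the path A → B → G → F on input 001.
No string of length < 3 is accepted (BFS exhausts all shorter strings without reaching an accepting state), and 001 is the lexicographically least accepting string of length 3.

001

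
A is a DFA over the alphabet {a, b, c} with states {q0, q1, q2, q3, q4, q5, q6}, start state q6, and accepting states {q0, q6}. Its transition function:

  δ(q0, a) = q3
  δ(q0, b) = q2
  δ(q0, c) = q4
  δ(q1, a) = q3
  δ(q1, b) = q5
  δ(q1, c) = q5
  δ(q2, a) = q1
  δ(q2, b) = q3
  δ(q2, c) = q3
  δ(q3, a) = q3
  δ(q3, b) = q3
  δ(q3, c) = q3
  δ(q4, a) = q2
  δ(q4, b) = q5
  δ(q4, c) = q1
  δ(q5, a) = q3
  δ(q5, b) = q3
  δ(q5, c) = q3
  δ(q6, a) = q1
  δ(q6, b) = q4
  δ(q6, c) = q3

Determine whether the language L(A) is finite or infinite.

finite

The useful states (reachable from q6 and able to reach an accepting state) are {q6}.
Restricted to these states the transition graph has no cycle, so every accepting path has bounded length and L is finite.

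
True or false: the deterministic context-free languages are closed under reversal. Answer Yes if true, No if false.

No

L = {c bⁿaⁿ : n≥0} ∪ {d b²ⁿaⁿ : n≥0} is a DCFL: the first symbol tells a deterministic PDA whether to pop one or two b's per a. Its reversal Lᴿ = {aⁿbⁿ c : n≥0} ∪ {aⁿb²ⁿ d : n≥0} is not. DCFLs are closed under right quotient by regular languages, and Lᴿ/{c, d} = {aⁿbⁿ : n≥0} ∪ {aⁿb²ⁿ : n≥0} — the standard context-free language accepted by no deterministic PDA (intuitively the machine would have to commit to a b-to-a ratio before the distinguishing marker arrives; formally, a DPDA for it would have a single run on aⁿb²ⁿ, accepting after the prefix aⁿbⁿ and accepting again after n more b's; an ordinary PDA that simulates it on a's and b's and, at any moment when it is accepting, may switch to reading only a fresh letter e while feeding each e to the simulation as a b, would accept aⁱbʲeᵏ (k≥1) exactly when both aⁱbʲ and aⁱbʲ⁺ᵏ are in the language, i.e. its language intersected with the regular set a*b*e⁺ would be exactly {aⁿbⁿeⁿ : n≥1} — impossible, since context-free languages are closed under intersection with regular sets and {aⁿbⁿeⁿ} is not context-free). So Lᴿ cannot be a DCFL.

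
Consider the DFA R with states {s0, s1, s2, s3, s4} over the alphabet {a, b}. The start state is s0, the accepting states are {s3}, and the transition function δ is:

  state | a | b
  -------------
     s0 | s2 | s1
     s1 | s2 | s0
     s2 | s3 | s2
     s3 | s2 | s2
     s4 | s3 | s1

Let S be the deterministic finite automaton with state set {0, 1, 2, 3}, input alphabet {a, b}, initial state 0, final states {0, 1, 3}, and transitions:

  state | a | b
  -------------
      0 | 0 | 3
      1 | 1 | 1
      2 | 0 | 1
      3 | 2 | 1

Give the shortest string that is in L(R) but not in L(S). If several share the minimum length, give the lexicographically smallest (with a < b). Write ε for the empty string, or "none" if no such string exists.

The string aba is accepted by R but not by S.
No shorter string lies in the difference, and aba is the lexicographically first length-3 string in L(R) \ L(S).

aba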